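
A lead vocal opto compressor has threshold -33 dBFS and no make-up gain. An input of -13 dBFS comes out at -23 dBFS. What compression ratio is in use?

2:1

Input overshoot = -13 − (-33) = 20 dB; output overshoot = -23 − (-33) = 10 dB.
Ratio = 20 / 10 = 2.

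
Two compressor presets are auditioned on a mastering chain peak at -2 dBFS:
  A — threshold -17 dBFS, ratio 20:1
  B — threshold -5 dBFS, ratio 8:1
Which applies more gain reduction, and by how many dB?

A, by 11.625 dB

A: GR = 15 − 15/20 = 14.25 dB.
B: GR = 3 − 3/8 = 2.625 dB.
Difference: 11.625 dB in favour of A.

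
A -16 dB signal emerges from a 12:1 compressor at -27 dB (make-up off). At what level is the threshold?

-28 dB

Let T be the threshold. Output overshoot = (input overshoot)/R, so -27 − T = (-16 − T)/12.
12·(-27 − T) = -16 − T → 11·T = -324 − (-16) = -308.
T = -308/11 = -28 dB.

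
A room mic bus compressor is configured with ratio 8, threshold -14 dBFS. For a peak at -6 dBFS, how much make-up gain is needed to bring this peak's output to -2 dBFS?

11 dB

Overshoot 8 dB → 8/8 = 1 dB after compression, so the compressed level is -14 + 1 = -13 dBFS.
Make-up = target − compressed = -2 − (-13) = 11 dB.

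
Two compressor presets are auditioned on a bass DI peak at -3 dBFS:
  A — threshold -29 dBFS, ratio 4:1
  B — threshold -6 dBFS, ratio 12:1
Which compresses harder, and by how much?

A: GR = 26 − 26/4 = 19.5 dB.
B: GR = 3 − 3/12 = 2.75 dB.
A applies 16.75 dB more gain reduction.

A, by 16.75 dB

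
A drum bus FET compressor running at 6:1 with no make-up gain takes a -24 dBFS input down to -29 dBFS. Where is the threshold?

Input is 6 dB above T (since output overshoot × R = input overshoot: (-29 − T)·6 = -24 − T gives T = -30 dBFS).
Check: -30 + (-24 − (-30))/6 = -30 + 1 = -29 dBFS. ✓

-30 dBFS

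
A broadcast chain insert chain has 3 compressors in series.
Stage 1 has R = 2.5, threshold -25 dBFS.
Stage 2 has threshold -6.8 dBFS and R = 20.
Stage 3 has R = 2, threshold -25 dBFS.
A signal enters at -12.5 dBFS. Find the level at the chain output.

Stage 1: 12.5 dB above -25 dBFS, reduced 2.5:1 to 5 dB above → -20 dBFS.
Stage 2: below threshold (-20 ≤ -6.8); passes unchanged; output -20 dBFS.
Stage 3: 5 dB above -25 dBFS, reduced 2:1 to 2.5 dB above → -22.5 dBFS.

-22.5 dBFS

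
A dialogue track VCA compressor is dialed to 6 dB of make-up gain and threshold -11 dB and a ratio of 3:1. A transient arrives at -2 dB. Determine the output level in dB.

-2 dB

-2 dB sits 9 dB over threshold.
3:1 compression reduces that to 9/3 = 3 dB over.
Output = -11 + 3 = -8 dB; make-up adds 6 dB, giving -2 dB.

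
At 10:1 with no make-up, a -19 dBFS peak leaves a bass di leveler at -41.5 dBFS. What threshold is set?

Let T be the threshold. Output overshoot = (input overshoot)/R, so -41.5 − T = (-19 − T)/10.
10·(-41.5 − T) = -19 − T → 9·T = -415 − (-19) = -396.
T = -396/9 = -44 dBFS.

-44 dBFS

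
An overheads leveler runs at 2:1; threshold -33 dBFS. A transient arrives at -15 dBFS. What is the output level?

-24 dBFS

-15 dBFS sits 18 dB over threshold.
At 2:1 the overshoot is divided by 2, leaving 9 dB above threshold.
Output = -33 + 9 = -24 dBFS.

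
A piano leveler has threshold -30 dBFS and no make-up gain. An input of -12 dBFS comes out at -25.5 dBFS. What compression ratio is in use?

Input overshoot = -12 − (-30) = 18 dB; output overshoot = -25.5 − (-30) = 4.5 dB.
Ratio = 18 / 4.5 = 4.

4:1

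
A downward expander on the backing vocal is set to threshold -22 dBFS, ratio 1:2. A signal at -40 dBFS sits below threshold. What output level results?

-58 dBFS

Undershoot = (-22) − (-40) = 18 dB.
At 1:2, that expands to 36 dB under threshold.
Output = -22 − 36 = -58 dBFS.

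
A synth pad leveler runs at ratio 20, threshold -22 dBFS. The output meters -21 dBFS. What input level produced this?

-2 dBFS

The compressed level sits -21 − (-22) = 1 dB over threshold.
Input overshoot = R × output overshoot = 20 dB → input = -22 + 20 = -2 dBFS.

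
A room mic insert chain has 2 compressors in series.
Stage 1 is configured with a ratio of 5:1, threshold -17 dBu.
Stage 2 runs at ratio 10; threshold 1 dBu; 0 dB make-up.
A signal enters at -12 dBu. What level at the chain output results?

Stage 1: overshoot 5 dB → 5/5 = 1 dB → -16 dBu.
Stage 2: below threshold (-16 ≤ 1); passes unchanged; output -16 dBu.

-16 dBu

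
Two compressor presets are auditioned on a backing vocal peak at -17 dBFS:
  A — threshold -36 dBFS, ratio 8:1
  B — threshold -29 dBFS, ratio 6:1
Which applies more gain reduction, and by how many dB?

A, by 6.625 dB

A: GR = 19 − 19/8 = 16.625 dB.
B: GR = 12 − 12/6 = 10 dB.
A applies 6.625 dB more gain reduction.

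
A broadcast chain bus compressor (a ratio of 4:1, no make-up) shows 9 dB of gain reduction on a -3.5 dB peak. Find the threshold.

-15.5 dB

Gain reduction = -3.5 − (-12.5) = 9 dB; output overshoot = GR / (R − 1) = 9 / 3 = 3 dB.
Threshold = output − output overshoot = -12.5 − 3 = -15.5 dB.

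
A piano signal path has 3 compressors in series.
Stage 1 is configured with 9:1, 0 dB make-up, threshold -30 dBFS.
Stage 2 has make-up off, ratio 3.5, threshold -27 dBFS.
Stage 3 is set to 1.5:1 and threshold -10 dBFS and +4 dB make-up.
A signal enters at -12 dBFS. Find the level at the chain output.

Stage 1: overshoot 18 dB → 18/9 = 2 dB → -28 dBFS.
Stage 2: -28 dBFS is at or below the -27 dBFS threshold — no compression; output -28 dBFS.
Stage 3: -28 dBFS ≤ -10 dBFS, so stage 3 doesn't engage; make-up brings it to -24 dBFS.

-24 dBFS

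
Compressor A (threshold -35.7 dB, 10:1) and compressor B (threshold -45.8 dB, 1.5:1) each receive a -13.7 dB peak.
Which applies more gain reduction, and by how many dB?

A, by 9.1 dB

A: overshoot 22 dB → output overshoot 2.2 dB → GR 19.8 dB.
B: overshoot 32.1 dB → output overshoot 21.4 dB → GR 10.7 dB.
A reduces 9.1 dB more.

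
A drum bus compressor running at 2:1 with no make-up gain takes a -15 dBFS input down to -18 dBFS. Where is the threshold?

-21 dBFS

Input is 6 dB above T (since output overshoot × R = input overshoot: (-18 − T)·2 = -15 − T gives T = -21 dBFS).
Check: -21 + (-15 − (-21))/2 = -21 + 3 = -18 dBFS. ✓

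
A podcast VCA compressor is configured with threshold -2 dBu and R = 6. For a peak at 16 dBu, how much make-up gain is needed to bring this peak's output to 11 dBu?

The peak compresses to -2 + 18/6 = 1 dBu.
To reach 11 dBu requires 11 − 1 = 10 dB of make-up.

10 dB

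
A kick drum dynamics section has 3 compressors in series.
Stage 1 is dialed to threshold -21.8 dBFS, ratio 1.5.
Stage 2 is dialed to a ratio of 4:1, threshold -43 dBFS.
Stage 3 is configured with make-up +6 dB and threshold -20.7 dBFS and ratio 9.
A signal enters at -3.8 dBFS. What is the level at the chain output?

Stage 1: overshoot 18 dB → 18/1.5 = 12 dB → -9.8 dBFS.
Stage 2: -9.8 dBFS is 33.2 dB over -43 dBFS; at 4:1 that becomes 8.3 dB over, giving -34.7 dBFS.
Stage 3: -34.7 dBFS ≤ -20.7 dBFS, so stage 3 doesn't engage; make-up brings it to -28.7 dBFS.

-28.7 dBFS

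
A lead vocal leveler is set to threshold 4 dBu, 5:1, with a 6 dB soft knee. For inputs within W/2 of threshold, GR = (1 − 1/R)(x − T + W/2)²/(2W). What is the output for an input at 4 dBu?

x − T + W/2 = 4 − 4 + 3 = 3.
GR = (1 − 1/5) × 3² / 12 = 0.8 × 9 / 12 = 0.6 dB.
Output = 4 − 0.6 = 3.4 dBu.

3.4 dBu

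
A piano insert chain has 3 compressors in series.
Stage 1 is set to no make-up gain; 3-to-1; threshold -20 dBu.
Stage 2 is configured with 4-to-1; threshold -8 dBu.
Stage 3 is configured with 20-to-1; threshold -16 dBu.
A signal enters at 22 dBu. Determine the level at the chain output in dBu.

-15.575 dBu

Stage 1: 42 dB above -20 dBu, reduced 3:1 to 14 dB above → -6 dBu.
Stage 2: overshoot 2 dB → 2/4 = 0.5 dB → -7.5 dBu.
Stage 3: -7.5 dBu is 8.5 dB over -16 dBu; at 20:1 that becomes 0.425 dB over, giving -15.575 dBu.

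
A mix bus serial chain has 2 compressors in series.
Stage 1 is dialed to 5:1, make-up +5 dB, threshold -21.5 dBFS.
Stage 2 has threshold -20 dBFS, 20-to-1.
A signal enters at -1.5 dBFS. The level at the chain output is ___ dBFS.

-19.625 dBFS

Stage 1: 20 dB above -21.5 dBFS, reduced 5:1 to 4 dB above → -17.5 dBFS; +5 dB make-up → -12.5 dBFS.
Stage 2: 7.5 dB above -20 dBFS, reduced 20:1 to 0.375 dB above → -19.625 dBFS.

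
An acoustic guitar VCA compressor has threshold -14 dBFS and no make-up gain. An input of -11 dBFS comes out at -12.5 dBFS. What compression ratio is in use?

Input overshoot = -11 − (-14) = 3 dB; output overshoot = -12.5 − (-14) = 1.5 dB.
Ratio = 3 / 1.5 = 2.

2:1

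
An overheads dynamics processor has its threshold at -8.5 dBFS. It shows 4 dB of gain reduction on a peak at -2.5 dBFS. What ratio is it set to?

3:1

Input overshoot = -2.5 − (-8.5) = 6 dB.
Output overshoot = 6 − 4 = 2 dB.
Ratio = input overshoot / output overshoot = 6 / 2 = 3.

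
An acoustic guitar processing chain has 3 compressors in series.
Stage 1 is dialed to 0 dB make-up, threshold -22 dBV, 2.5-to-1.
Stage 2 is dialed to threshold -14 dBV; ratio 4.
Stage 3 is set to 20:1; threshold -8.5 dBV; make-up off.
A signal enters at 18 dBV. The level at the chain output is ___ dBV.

Stage 1: 18 dBV is 40 dB over -22 dBV; at 2.5:1 that becomes 16 dB over, giving -6 dBV.
Stage 2: -6 dBV is 8 dB over -14 dBV; at 4:1 that becomes 2 dB over, giving -12 dBV.
Stage 3: -12 dBV ≤ -8.5 dBV, so stage 3 doesn't engage; output -12 dBV.

-12 dBV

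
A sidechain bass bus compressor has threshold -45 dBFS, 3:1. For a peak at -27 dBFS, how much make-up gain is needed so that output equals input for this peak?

The peak compresses to -45 + 18/3 = -39 dBFS.
To reach -27 dBFS requires -27 − (-39) = 12 dB of make-up.

12 dB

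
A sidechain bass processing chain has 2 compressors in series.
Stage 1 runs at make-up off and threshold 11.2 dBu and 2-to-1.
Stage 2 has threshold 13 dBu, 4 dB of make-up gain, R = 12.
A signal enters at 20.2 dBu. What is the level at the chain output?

17.225 dBu

Stage 1: 9 dB above 11.2 dBu, reduced 2:1 to 4.5 dB above → 15.7 dBu.
Stage 2: 15.7 dBu is 2.7 dB over 13 dBu; at 12:1 that becomes 0.225 dB over, giving 13.225 dBu; +4 dB make-up → 17.225 dBu.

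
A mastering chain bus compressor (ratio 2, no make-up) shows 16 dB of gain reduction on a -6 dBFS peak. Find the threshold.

Let T be the threshold. Output overshoot = (input overshoot)/R, so -22 − T = (-6 − T)/2.
2·(-22 − T) = -6 − T → 1·T = -44 − (-6) = -38.
T = -38/1 = -38 dBFS.

-38 dBFS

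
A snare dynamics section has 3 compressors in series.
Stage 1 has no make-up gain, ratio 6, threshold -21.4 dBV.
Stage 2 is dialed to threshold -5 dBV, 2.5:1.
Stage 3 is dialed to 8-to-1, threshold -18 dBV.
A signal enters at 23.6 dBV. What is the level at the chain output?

Stage 1: 23.6 dBV is 45 dB over -21.4 dBV; at 6:1 that becomes 7.5 dB over, giving -13.9 dBV.
Stage 2: -13.9 dBV is at or below the -5 dBV threshold — no compression; output -13.9 dBV.
Stage 3: 4.1 dB above -18 dBV, reduced 8:1 to 0.5125 dB above → -17.4875 dBV.

-17.4875 dBV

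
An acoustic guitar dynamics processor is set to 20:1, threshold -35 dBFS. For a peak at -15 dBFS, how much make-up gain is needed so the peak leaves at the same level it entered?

Without make-up, output = threshold + overshoot/20 = -35 + 1 = -34 dBFS.
Gap to target: 19 dB.

19 dB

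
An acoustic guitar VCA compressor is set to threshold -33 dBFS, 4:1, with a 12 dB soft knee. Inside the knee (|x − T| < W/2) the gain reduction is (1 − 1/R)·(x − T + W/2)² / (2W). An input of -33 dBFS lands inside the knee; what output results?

-34.125 dBFS

x − T + W/2 = -33 − (-33) + 6 = 6.
GR = (1 − 1/4) × 6² / 24 = 0.75 × 36 / 24 = 1.125 dB.
Output = -33 − 1.125 = -34.125 dBFS.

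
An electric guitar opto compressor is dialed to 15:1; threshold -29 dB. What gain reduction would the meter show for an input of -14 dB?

The signal is 15 dB above threshold.
At 15:1, output sits 15/15 = 1 dB above threshold.
GR = overshoot in − overshoot out = 15 − 1 = 14 dB.

14 dB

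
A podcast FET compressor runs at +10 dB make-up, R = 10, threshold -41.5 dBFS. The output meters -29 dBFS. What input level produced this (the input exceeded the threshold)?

-16.5 dBFS

Remove make-up: -29 − 10 = -39 dBFS.
That's 2.5 dB above the -41.5 dBFS threshold.
Input overshoot = R × output overshoot = 25 dB → input = -41.5 + 25 = -16.5 dBFS.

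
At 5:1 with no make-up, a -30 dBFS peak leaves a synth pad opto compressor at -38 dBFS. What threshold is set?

-40 dBFS

Gain reduction = -30 − (-38) = 8 dB; output overshoot = GR / (R − 1) = 8 / 4 = 2 dB.
Threshold = output − output overshoot = -38 − 2 = -40 dBFS.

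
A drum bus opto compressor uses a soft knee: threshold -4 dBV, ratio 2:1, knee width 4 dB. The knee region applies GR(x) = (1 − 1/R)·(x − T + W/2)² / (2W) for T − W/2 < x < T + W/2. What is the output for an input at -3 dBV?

x − T + W/2 = -3 − (-4) + 2 = 3.
GR = (1 − 1/2) × 3² / 8 = 0.5 × 9 / 8 = 0.5625 dB.
Output = -3 − 0.5625 = -3.5625 dBV.

-3.5625 dBV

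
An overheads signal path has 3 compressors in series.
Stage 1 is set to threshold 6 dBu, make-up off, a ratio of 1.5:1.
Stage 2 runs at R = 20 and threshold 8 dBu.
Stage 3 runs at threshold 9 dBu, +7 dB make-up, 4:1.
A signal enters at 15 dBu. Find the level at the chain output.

Stage 1: overshoot 9 dB → 9/1.5 = 6 dB → 12 dBu.
Stage 2: 12 dBu is 4 dB over 8 dBu; at 20:1 that becomes 0.2 dB over, giving 8.2 dBu.
Stage 3: below threshold (8.2 ≤ 9); passes unchanged; make-up brings it to 15.2 dBu.

15.2 dBu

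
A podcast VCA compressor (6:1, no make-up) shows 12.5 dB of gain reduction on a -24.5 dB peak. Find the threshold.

-39.5 dB

Let T be the threshold. Output overshoot = (input overshoot)/R, so -37 − T = (-24.5 − T)/6.
6·(-37 − T) = -24.5 − T → 5·T = -222 − (-24.5) = -197.5.
T = -197.5/5 = -39.5 dB.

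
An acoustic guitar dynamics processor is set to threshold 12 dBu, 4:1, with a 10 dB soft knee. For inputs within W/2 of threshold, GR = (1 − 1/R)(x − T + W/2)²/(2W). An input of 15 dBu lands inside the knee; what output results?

12.6 dBu

x − T + W/2 = 15 − 12 + 5 = 8.
GR = (1 − 1/4) × 8² / 20 = 0.75 × 64 / 20 = 2.4 dB.
Output = 15 − 2.4 = 12.6 dBu.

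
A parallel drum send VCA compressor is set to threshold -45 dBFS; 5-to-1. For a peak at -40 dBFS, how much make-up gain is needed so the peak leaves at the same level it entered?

4 dB

Without make-up, output = threshold + overshoot/5 = -45 + 1 = -44 dBFS.
Gap to target: 4 dB.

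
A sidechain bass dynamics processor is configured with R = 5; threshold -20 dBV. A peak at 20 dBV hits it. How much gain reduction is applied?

32 dB

The signal is 40 dB above threshold.
At 5:1, output sits 40/5 = 8 dB above threshold.
So the signal is attenuated by 40 − 8 = 32 dB.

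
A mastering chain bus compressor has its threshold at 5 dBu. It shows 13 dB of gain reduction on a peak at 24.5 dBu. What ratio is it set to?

Input overshoot = 24.5 − 5 = 19.5 dB.
Output overshoot = 19.5 − 13 = 6.5 dB.
Ratio = input overshoot / output overshoot = 19.5 / 6.5 = 3.

3:1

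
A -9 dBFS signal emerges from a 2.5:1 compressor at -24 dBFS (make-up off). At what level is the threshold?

-34 dBFS

Gain reduction = -9 − (-24) = 15 dB; output overshoot = GR / (R − 1) = 15 / 1.5 = 10 dB.
Threshold = output − output overshoot = -24 − 10 = -34 dBFS.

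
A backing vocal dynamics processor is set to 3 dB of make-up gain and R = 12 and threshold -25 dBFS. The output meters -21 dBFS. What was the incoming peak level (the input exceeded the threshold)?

-13 dBFS

Stripping the +3 dB make-up gives -24 dBFS at the gain stage.
Post-compression overshoot = -24 − (-25) = 1 dB.
Input overshoot = R × output overshoot = 12 dB → input = -25 + 12 = -13 dBFS.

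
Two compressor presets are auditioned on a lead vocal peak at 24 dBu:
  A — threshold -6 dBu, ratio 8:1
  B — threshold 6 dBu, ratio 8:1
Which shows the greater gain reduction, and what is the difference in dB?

A: 30 dB over, compressed to 3.75 dB over, so 26.25 dB of GR.
B: 18 dB over, compressed to 2.25 dB over, so 15.75 dB of GR.
A applies 10.5 dB more gain reduction.

A, by 10.5 dB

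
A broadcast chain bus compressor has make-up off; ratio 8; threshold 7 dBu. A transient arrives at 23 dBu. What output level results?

9 dBu

Overshoot: 23 − 7 = 16 dB.
The 16 dB excess becomes 2 dB after 8:1 reduction.
So the level is 7 + 2 = 9 dBu.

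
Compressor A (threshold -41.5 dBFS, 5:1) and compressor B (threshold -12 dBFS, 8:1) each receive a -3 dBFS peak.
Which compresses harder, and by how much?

A: overshoot 38.5 dB → output overshoot 7.7 dB → GR 30.8 dB.
B: overshoot 9 dB → output overshoot 1.125 dB → GR 7.875 dB.
A applies 22.925 dB more gain reduction.

A, by 22.925 dB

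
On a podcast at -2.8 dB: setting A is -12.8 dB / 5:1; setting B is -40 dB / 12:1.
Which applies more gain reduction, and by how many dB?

B, by 26.1 dB

A: overshoot 10 dB → output overshoot 2 dB → GR 8 dB.
B: overshoot 37.2 dB → output overshoot 3.1 dB → GR 34.1 dB.
B applies 26.1 dB more gain reduction.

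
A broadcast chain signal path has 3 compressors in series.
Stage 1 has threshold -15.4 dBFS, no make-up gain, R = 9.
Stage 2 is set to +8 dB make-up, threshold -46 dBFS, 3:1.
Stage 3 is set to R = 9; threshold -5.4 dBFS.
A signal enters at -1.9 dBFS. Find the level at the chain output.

-27.3 dBFS

Stage 1: 13.5 dB above -15.4 dBFS, reduced 9:1 to 1.5 dB above → -13.9 dBFS.
Stage 2: -13.9 dBFS is 32.1 dB over -46 dBFS; at 3:1 that becomes 10.7 dB over, giving -35.3 dBFS; +8 dB make-up → -27.3 dBFS.
Stage 3: below threshold (-27.3 ≤ -5.4); passes unchanged; output -27.3 dBFS.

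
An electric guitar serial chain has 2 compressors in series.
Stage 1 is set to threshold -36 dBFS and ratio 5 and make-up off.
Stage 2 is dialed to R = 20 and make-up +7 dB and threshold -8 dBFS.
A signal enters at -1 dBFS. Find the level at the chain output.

-22 dBFS

Stage 1: -1 dBFS is 35 dB over -36 dBFS; at 5:1 that becomes 7 dB over, giving -29 dBFS.
Stage 2: below threshold (-29 ≤ -8); passes unchanged; make-up brings it to -22 dBFS.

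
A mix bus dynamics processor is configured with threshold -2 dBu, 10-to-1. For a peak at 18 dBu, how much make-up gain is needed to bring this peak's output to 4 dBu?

4 dB

Overshoot 20 dB → 20/10 = 2 dB after compression, so the compressed level is -2 + 2 = 0 dBu.
Make-up = target − compressed = 4 − 0 = 4 dB.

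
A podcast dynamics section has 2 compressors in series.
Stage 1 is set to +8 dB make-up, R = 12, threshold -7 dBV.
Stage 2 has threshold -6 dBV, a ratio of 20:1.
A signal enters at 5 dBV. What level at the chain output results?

-5.6 dBV

Stage 1: 12 dB above -7 dBV, reduced 12:1 to 1 dB above → -6 dBV; +8 dB make-up → 2 dBV.
Stage 2: 8 dB above -6 dBV, reduced 20:1 to 0.4 dB above → -5.6 dBV.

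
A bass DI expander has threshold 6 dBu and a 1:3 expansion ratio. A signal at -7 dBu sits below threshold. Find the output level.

Below threshold, a 1:3 expander applies gain = (3−1)×(T − x) of attenuation.
(3−1) × 13 = 26 dB, so output = -7 − 26 = -33 dBu.

-33 dBu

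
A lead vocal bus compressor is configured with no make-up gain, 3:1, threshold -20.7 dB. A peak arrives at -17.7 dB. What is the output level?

-17.7 dB sits 3 dB over threshold.
The 3 dB excess becomes 1 dB after 3:1 reduction.
So the level is -20.7 + 1 = -19.7 dB.

-19.7 dB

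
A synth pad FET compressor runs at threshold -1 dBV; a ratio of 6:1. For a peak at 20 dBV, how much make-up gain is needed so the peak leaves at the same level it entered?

Without make-up, output = threshold + overshoot/6 = -1 + 3.5 = 2.5 dBV.
Gap to target: 17.5 dB.

17.5 dB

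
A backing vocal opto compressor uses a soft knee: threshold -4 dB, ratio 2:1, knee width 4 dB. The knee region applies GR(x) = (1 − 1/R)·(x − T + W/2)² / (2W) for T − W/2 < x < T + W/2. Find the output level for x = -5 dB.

x − T + W/2 = -5 − (-4) + 2 = 1.
GR = (1 − 1/2) × 1² / 8 = 0.5 × 1 / 8 = 0.0625 dB.
Output = -5 − 0.0625 = -5.0625 dB.

-5.0625 dB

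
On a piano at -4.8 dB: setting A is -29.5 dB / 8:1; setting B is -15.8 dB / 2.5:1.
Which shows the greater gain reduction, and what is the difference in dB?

A, by 15.0125 dB

A: overshoot 24.7 dB → output overshoot 3.0875 dB → GR 21.6125 dB.
B: overshoot 11 dB → output overshoot 4.4 dB → GR 6.6 dB.
A reduces 15.0125 dB more.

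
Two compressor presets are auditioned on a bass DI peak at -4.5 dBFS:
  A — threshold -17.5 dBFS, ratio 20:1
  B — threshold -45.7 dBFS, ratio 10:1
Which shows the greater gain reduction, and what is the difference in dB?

A: overshoot 13 dB → output overshoot 0.65 dB → GR 12.35 dB.
B: overshoot 41.2 dB → output overshoot 4.12 dB → GR 37.08 dB.
Difference: 24.73 dB in favour of B.

B, by 24.73 dB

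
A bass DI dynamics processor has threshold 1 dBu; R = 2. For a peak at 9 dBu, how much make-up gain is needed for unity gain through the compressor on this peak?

4 dB

Overshoot 8 dB → 8/2 = 4 dB after compression, so the compressed level is 1 + 4 = 5 dBu.
Make-up = target − compressed = 9 − 5 = 4 dB.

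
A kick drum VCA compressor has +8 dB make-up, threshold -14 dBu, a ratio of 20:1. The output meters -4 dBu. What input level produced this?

26 dBu

Stripping the +8 dB make-up gives -12 dBu at the gain stage.
Post-compression overshoot = -12 − (-14) = 2 dB.
Before 20:1 compression the overshoot was 2 × 20 = 40 dB, so input = -14 + 40 = 26 dBu.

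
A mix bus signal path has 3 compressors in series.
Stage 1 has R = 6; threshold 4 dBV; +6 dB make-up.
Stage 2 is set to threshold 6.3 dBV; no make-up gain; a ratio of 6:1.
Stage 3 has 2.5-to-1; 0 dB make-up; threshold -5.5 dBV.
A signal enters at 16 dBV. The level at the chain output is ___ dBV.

-0.4 dBV

Stage 1: 12 dB above 4 dBV, reduced 6:1 to 2 dB above → 6 dBV; +6 dB make-up → 12 dBV.
Stage 2: 5.7 dB above 6.3 dBV, reduced 6:1 to 0.95 dB above → 7.25 dBV.
Stage 3: overshoot 12.75 dB → 12.75/2.5 = 5.1 dB → -0.4 dBV.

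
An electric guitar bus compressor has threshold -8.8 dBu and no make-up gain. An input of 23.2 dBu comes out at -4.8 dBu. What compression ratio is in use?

8:1

Input overshoot = 23.2 − (-8.8) = 32 dB; output overshoot = -4.8 − (-8.8) = 4 dB.
Ratio = 32 / 4 = 8.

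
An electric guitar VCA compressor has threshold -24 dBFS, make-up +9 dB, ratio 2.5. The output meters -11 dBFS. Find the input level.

Remove make-up: -11 − 9 = -20 dBFS.
Post-compression overshoot = -20 − (-24) = 4 dB.
Input overshoot = R × output overshoot = 10 dB → input = -24 + 10 = -14 dBFS.

-14 dBFS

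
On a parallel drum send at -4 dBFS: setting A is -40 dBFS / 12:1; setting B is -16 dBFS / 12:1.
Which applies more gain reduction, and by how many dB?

A: GR = 36 − 36/12 = 33 dB.
B: GR = 12 − 12/12 = 11 dB.
Difference: 22 dB in favour of A.

A, by 22 dB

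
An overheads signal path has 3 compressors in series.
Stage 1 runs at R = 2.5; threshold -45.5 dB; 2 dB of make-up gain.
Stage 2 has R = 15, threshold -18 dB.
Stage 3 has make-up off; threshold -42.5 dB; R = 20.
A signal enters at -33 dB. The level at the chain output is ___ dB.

-42.3 dB

Stage 1: 12.5 dB above -45.5 dB, reduced 2.5:1 to 5 dB above → -40.5 dB; +2 dB make-up → -38.5 dB.
Stage 2: -38.5 dB ≤ -18 dB, so stage 2 doesn't engage; output -38.5 dB.
Stage 3: overshoot 4 dB → 4/20 = 0.2 dB → -42.3 dB.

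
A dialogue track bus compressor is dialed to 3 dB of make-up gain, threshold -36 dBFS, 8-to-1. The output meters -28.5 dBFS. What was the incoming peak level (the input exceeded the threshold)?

Stripping the +3 dB make-up gives -31.5 dBFS at the gain stage.
Post-compression overshoot = -31.5 − (-36) = 4.5 dB.
Before 8:1 compression the overshoot was 4.5 × 8 = 36 dB, so input = -36 + 36 = 0 dBFS.

0 dBFS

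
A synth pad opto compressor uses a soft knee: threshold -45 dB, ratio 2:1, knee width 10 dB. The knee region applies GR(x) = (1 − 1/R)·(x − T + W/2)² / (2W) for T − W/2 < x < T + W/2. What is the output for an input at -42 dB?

x − T + W/2 = -42 − (-45) + 5 = 8.
GR = (1 − 1/2) × 8² / 20 = 0.5 × 64 / 20 = 1.6 dB.
Output = -42 − 1.6 = -43.6 dB.

-43.6 dB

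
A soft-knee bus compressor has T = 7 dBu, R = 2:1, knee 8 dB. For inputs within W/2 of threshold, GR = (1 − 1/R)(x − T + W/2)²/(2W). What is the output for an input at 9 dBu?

x − T + W/2 = 9 − 7 + 4 = 6.
GR = (1 − 1/2) × 6² / 16 = 0.5 × 36 / 16 = 1.125 dB.
Output = 9 − 1.125 = 7.875 dBu.

7.875 dBu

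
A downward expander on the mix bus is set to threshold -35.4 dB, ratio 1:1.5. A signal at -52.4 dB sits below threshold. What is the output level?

Undershoot = (-35.4) − (-52.4) = 17 dB.
At 1:1.5, that expands to 25.5 dB under threshold.
Output = -35.4 − 25.5 = -60.9 dB.

-60.9 dB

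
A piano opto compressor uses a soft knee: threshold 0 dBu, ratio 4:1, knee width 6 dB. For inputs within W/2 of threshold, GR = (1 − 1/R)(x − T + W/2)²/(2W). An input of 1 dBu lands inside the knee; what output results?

x − T + W/2 = 1 − 0 + 3 = 4.
GR = (1 − 1/4) × 4² / 12 = 0.75 × 16 / 12 = 1 dB.
Output = 1 − 1 = 0 dBu.

0 dBu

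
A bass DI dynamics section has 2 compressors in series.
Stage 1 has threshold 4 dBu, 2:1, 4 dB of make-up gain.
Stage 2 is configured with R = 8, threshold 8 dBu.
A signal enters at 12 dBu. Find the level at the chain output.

Stage 1: overshoot 8 dB → 8/2 = 4 dB → 8 dBu; +4 dB make-up → 12 dBu.
Stage 2: overshoot 4 dB → 4/8 = 0.5 dB → 8.5 dBu.

8.5 dBu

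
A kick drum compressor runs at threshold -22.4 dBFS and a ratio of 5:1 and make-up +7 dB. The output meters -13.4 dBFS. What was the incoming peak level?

-12.4 dBFS

Before make-up, the level was -13.4 − 7 = -20.4 dBFS.
The compressed level sits -20.4 − (-22.4) = 2 dB over threshold.
Before 5:1 compression the overshoot was 2 × 5 = 10 dB, so input = -22.4 + 10 = -12.4 dBFS.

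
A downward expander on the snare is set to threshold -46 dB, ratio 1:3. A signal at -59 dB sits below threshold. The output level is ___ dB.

-85 dB

Undershoot = (-46) − (-59) = 13 dB.
At 1:3, that expands to 39 dB under threshold.
Output = -46 − 39 = -85 dB.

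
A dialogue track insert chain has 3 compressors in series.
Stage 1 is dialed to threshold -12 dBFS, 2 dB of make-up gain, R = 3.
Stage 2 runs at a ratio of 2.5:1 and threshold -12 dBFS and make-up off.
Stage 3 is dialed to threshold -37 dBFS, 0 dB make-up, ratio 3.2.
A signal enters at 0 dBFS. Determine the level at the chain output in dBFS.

-28.4375 dBFS

Stage 1: 12 dB above -12 dBFS, reduced 3:1 to 4 dB above → -8 dBFS; +2 dB make-up → -6 dBFS.
Stage 2: 6 dB above -12 dBFS, reduced 2.5:1 to 2.4 dB above → -9.6 dBFS.
Stage 3: -9.6 dBFS is 27.4 dB over -37 dBFS; at 3.2:1 that becomes 8.5625 dB over, giving -28.4375 dBFS.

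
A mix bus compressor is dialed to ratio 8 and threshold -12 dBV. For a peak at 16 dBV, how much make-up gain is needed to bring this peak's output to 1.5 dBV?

10 dB

Overshoot 28 dB → 28/8 = 3.5 dB after compression, so the compressed level is -12 + 3.5 = -8.5 dBV.
Make-up = target − compressed = 1.5 − (-8.5) = 10 dB.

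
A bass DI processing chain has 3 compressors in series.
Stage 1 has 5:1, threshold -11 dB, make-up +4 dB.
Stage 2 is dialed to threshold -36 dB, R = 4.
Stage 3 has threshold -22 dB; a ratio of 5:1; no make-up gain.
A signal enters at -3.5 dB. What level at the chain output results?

-28.375 dB

Stage 1: 7.5 dB above -11 dB, reduced 5:1 to 1.5 dB above → -9.5 dB; +4 dB make-up → -5.5 dB.
Stage 2: -5.5 dB is 30.5 dB over -36 dB; at 4:1 that becomes 7.625 dB over, giving -28.375 dB.
Stage 3: -28.375 dB is at or below the -22 dB threshold — no compression; output -28.375 dB.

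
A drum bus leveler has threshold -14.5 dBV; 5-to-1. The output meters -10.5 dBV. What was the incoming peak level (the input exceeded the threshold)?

5.5 dBV

That's 4 dB above the -14.5 dBV threshold.
Before 5:1 compression the overshoot was 4 × 5 = 20 dB, so input = -14.5 + 20 = 5.5 dBV.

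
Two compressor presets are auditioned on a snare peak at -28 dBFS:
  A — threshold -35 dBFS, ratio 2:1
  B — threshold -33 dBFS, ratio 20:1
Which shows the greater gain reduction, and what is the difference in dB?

A: 7 dB over, compressed to 3.5 dB over, so 3.5 dB of GR.
B: 5 dB over, compressed to 0.25 dB over, so 4.75 dB of GR.
B reduces 1.25 dB more.

B, by 1.25 dB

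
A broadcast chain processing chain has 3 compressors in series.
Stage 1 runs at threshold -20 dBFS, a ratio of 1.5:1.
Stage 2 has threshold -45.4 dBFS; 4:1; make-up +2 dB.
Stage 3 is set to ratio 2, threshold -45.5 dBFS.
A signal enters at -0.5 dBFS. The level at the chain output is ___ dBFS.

-39.65 dBFS

Stage 1: -0.5 dBFS is 19.5 dB over -20 dBFS; at 1.5:1 that becomes 13 dB over, giving -7 dBFS.
Stage 2: overshoot 38.4 dB → 38.4/4 = 9.6 dB → -35.8 dBFS; +2 dB make-up → -33.8 dBFS.
Stage 3: -33.8 dBFS is 11.7 dB over -45.5 dBFS; at 2:1 that becomes 5.85 dB over, giving -39.65 dBFS.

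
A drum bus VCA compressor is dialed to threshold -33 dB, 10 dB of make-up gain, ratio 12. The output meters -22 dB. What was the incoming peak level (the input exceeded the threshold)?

-21 dB

Remove make-up: -22 − 10 = -32 dB.
That's 1 dB above the -33 dB threshold.
Before 12:1 compression the overshoot was 1 × 12 = 12 dB, so input = -33 + 12 = -21 dB.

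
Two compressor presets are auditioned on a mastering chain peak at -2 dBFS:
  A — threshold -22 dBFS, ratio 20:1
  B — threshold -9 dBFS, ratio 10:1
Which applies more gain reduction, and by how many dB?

A, by 12.7 dB

A: GR = 20 − 20/20 = 19 dB.
B: GR = 7 − 7/10 = 6.3 dB.
A applies 12.7 dB more gain reduction.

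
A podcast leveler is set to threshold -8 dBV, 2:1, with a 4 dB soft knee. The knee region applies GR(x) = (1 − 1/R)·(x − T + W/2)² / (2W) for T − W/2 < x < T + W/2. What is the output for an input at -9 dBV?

-9.0625 dBV

x − T + W/2 = -9 − (-8) + 2 = 1.
GR = (1 − 1/2) × 1² / 8 = 0.5 × 1 / 8 = 0.0625 dB.
Output = -9 − 0.0625 = -9.0625 dBV.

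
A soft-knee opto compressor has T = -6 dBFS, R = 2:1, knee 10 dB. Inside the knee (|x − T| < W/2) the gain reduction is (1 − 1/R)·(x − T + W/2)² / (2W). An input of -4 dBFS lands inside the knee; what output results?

x − T + W/2 = -4 − (-6) + 5 = 7.
GR = (1 − 1/2) × 7² / 20 = 0.5 × 49 / 20 = 1.225 dB.
Output = -4 − 1.225 = -5.225 dBFS.

-5.225 dBFS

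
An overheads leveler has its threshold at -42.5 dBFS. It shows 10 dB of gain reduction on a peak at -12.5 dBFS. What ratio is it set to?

Input overshoot = -12.5 − (-42.5) = 30 dB.
Output overshoot = 30 − 10 = 20 dB.
Ratio = input overshoot / output overshoot = 30 / 20 = 1.5.

1.5:1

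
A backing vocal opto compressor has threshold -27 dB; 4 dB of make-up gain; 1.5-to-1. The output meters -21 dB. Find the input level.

Stripping the +4 dB make-up gives -25 dB at the gain stage.
That's 2 dB above the -27 dB threshold.
Before 1.5:1 compression the overshoot was 2 × 1.5 = 3 dB, so input = -27 + 3 = -24 dB.

-24 dB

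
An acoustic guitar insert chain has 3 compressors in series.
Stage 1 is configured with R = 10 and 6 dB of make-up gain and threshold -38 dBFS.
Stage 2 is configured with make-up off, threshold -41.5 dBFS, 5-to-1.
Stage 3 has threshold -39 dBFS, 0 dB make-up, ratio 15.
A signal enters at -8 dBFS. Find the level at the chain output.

Stage 1: 30 dB above -38 dBFS, reduced 10:1 to 3 dB above → -35 dBFS; +6 dB make-up → -29 dBFS.
Stage 2: -29 dBFS is 12.5 dB over -41.5 dBFS; at 5:1 that becomes 2.5 dB over, giving -39 dBFS.
Stage 3: below threshold (-39 ≤ -39); passes unchanged; output -39 dBFS.

-39 dBFS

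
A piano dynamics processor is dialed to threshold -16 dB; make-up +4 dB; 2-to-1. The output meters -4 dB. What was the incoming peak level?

Stripping the +4 dB make-up gives -8 dB at the gain stage.
The compressed level sits -8 − (-16) = 8 dB over threshold.
Undo the ratio: input overshoot = 8 × 2 = 16 dB, giving input = 0 dB.

0 dB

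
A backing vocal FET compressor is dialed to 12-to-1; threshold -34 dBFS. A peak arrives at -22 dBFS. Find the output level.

-33 dBFS

The input is 12 dB above the -34 dBFS threshold.
At 12:1 the overshoot is divided by 12, leaving 1 dB above threshold.
Output = -34 + 1 = -33 dBFS.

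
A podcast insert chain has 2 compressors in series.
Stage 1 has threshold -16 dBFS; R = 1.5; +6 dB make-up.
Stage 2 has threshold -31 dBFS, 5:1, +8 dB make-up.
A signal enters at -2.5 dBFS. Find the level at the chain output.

-17 dBFS

Stage 1: -2.5 dBFS is 13.5 dB over -16 dBFS; at 1.5:1 that becomes 9 dB over, giving -7 dBFS; +6 dB make-up → -1 dBFS.
Stage 2: overshoot 30 dB → 30/5 = 6 dB → -25 dBFS; +8 dB make-up → -17 dBFS.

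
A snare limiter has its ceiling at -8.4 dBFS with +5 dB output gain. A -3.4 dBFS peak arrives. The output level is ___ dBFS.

The limiter clamps the peak to its -8.4 dBFS ceiling.
Output gain then adds 5 dB: -8.4 + 5 = -3.4 dBFS.

-3.4 dBFS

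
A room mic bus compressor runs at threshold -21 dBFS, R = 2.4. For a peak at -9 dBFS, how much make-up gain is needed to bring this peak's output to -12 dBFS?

4 dB

The peak compresses to -21 + 12/2.4 = -16 dBFS.
To reach -12 dBFS requires -12 − (-16) = 4 dB of make-up.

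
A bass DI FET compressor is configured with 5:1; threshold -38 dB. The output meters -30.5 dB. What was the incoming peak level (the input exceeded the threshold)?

That's 7.5 dB above the -38 dB threshold.
Before 5:1 compression the overshoot was 7.5 × 5 = 37.5 dB, so input = -38 + 37.5 = -0.5 dB.

-0.5 dB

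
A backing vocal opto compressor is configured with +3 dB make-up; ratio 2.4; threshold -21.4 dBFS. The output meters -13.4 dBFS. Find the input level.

Remove make-up: -13.4 − 3 = -16.4 dBFS.
That's 5 dB above the -21.4 dBFS threshold.
Input overshoot = R × output overshoot = 12 dB → input = -21.4 + 12 = -9.4 dBFS.

-9.4 dBFS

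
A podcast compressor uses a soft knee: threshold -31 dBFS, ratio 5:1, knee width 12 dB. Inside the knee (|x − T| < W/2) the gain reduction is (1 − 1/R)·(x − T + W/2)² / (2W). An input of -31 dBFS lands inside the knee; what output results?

x − T + W/2 = -31 − (-31) + 6 = 6.
GR = (1 − 1/5) × 6² / 24 = 0.8 × 36 / 24 = 1.2 dB.
Output = -31 − 1.2 = -32.2 dBFS.

-32.2 dBFS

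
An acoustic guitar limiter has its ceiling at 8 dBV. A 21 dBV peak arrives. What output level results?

8 dBV

At ∞:1, everything above 8 dBV is held at the ceiling.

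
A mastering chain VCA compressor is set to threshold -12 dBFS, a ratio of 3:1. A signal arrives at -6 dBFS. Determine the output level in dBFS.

-10 dBFS

Overshoot: -6 − (-12) = 6 dB.
At 3:1 the overshoot is divided by 3, leaving 2 dB above threshold.
That puts the output at -10 dBFS.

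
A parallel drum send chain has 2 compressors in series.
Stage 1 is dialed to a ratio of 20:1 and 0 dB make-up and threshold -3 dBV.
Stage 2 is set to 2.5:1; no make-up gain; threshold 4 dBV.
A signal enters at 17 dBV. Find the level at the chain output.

-2 dBV

Stage 1: 20 dB above -3 dBV, reduced 20:1 to 1 dB above → -2 dBV.
Stage 2: -2 dBV ≤ 4 dBV, so stage 2 doesn't engage; output -2 dBV.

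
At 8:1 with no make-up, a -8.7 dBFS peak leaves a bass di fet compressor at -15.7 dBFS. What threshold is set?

Let T be the threshold. Output overshoot = (input overshoot)/R, so -15.7 − T = (-8.7 − T)/8.
8·(-15.7 − T) = -8.7 − T → 7·T = -125.6 − (-8.7) = -116.9.
T = -116.9/7 = -16.7 dBFS.

-16.7 dBFS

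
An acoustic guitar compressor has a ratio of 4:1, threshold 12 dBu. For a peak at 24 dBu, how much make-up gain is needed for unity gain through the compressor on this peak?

Overshoot 12 dB → 12/4 = 3 dB after compression, so the compressed level is 12 + 3 = 15 dBu.
Make-up = target − compressed = 24 − 15 = 9 dB.

9 dB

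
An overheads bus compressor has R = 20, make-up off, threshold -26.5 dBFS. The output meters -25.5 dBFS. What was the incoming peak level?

Post-compression overshoot = -25.5 − (-26.5) = 1 dB.
Input overshoot = R × output overshoot = 20 dB → input = -26.5 + 20 = -6.5 dBFS.

-6.5 dBFS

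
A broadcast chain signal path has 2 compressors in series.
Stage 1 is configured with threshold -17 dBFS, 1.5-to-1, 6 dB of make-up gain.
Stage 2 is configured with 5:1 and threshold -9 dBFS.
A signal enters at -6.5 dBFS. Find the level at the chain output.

-8 dBFS

Stage 1: 10.5 dB above -17 dBFS, reduced 1.5:1 to 7 dB above → -10 dBFS; +6 dB make-up → -4 dBFS.
Stage 2: 5 dB above -9 dBFS, reduced 5:1 to 1 dB above → -8 dBFS.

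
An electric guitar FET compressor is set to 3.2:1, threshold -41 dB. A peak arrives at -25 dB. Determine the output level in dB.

The input is 16 dB above the -41 dB threshold.
3.2:1 compression reduces that to 16/3.2 = 5 dB over.
Output = -41 + 5 = -36 dB.

-36 dB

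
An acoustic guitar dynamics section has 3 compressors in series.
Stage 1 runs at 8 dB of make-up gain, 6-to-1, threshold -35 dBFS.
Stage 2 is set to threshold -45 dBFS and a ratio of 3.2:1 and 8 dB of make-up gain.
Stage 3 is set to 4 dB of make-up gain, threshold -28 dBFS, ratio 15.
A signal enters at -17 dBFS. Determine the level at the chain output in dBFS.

-26.4375 dBFS

Stage 1: 18 dB above -35 dBFS, reduced 6:1 to 3 dB above → -32 dBFS; +8 dB make-up → -24 dBFS.
Stage 2: overshoot 21 dB → 21/3.2 = 6.5625 dB → -38.4375 dBFS; +8 dB make-up → -30.4375 dBFS.
Stage 3: -30.4375 dBFS is at or below the -28 dBFS threshold — no compression; make-up brings it to -26.4375 dBFS.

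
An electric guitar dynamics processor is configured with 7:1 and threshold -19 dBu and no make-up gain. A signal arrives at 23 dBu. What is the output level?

-13 dBu

23 dBu sits 42 dB over threshold.
At 7:1 the overshoot is divided by 7, leaving 6 dB above threshold.
So the level is -19 + 6 = -13 dBu.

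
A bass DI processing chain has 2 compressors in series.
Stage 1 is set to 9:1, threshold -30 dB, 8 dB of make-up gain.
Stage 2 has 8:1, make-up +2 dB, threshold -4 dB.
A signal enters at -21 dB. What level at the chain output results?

Stage 1: overshoot 9 dB → 9/9 = 1 dB → -29 dB; +8 dB make-up → -21 dB.
Stage 2: below threshold (-21 ≤ -4); passes unchanged; make-up brings it to -19 dB.

-19 dB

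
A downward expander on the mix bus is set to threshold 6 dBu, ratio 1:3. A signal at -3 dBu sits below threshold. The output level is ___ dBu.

-21 dBu

Below threshold, a 1:3 expander applies gain = (3−1)×(T − x) of attenuation.
(3−1) × 9 = 18 dB, so output = -3 − 18 = -21 dBu.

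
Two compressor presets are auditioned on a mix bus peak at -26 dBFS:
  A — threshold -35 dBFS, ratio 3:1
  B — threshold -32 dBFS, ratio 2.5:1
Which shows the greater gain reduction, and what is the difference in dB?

A: 9 dB over, compressed to 3 dB over, so 6 dB of GR.
B: 6 dB over, compressed to 2.4 dB over, so 3.6 dB of GR.
A reduces 2.4 dB more.

A, by 2.4 dB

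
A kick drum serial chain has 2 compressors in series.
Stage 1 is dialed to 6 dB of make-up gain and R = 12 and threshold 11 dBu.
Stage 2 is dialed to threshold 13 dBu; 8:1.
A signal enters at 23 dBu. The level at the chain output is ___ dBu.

Stage 1: 23 dBu is 12 dB over 11 dBu; at 12:1 that becomes 1 dB over, giving 12 dBu; +6 dB make-up → 18 dBu.
Stage 2: 18 dBu is 5 dB over 13 dBu; at 8:1 that becomes 0.625 dB over, giving 13.625 dBu.

13.625 dBu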